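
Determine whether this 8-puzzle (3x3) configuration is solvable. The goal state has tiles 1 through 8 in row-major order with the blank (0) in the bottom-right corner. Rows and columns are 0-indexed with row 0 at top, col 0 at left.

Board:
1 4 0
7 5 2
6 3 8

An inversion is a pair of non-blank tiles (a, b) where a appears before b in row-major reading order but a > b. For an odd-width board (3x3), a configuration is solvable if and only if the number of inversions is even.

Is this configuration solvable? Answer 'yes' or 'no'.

Answer: no

Derivation:
Inversions (pairs i<j in row-major order where tile[i] > tile[j] > 0): 9
9 is odd, so the puzzle is not solvable.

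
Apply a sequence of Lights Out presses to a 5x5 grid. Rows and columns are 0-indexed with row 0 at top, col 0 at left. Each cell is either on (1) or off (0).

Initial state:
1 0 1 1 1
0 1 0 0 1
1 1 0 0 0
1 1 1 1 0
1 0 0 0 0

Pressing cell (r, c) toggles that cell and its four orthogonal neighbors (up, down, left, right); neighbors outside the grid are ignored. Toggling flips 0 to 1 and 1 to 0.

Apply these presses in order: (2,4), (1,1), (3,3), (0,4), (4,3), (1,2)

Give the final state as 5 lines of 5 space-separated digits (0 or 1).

Answer: 1 1 0 0 0
1 1 0 1 1
1 0 1 0 1
1 1 0 1 0
1 0 1 0 1

Derivation:
After press 1 at (2,4):
1 0 1 1 1
0 1 0 0 0
1 1 0 1 1
1 1 1 1 1
1 0 0 0 0

After press 2 at (1,1):
1 1 1 1 1
1 0 1 0 0
1 0 0 1 1
1 1 1 1 1
1 0 0 0 0

After press 3 at (3,3):
1 1 1 1 1
1 0 1 0 0
1 0 0 0 1
1 1 0 0 0
1 0 0 1 0

After press 4 at (0,4):
1 1 1 0 0
1 0 1 0 1
1 0 0 0 1
1 1 0 0 0
1 0 0 1 0

After press 5 at (4,3):
1 1 1 0 0
1 0 1 0 1
1 0 0 0 1
1 1 0 1 0
1 0 1 0 1

After press 6 at (1,2):
1 1 0 0 0
1 1 0 1 1
1 0 1 0 1
1 1 0 1 0
1 0 1 0 1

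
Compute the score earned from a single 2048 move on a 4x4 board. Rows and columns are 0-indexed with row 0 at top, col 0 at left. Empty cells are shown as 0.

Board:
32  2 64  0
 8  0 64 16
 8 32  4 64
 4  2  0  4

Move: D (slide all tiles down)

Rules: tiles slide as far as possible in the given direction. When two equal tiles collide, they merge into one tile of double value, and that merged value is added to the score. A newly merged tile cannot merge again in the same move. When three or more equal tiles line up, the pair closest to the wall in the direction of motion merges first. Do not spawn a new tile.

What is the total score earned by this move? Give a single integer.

Answer: 144

Derivation:
Slide down:
col 0: [32, 8, 8, 4] -> [0, 32, 16, 4]  score +16 (running 16)
col 1: [2, 0, 32, 2] -> [0, 2, 32, 2]  score +0 (running 16)
col 2: [64, 64, 4, 0] -> [0, 0, 128, 4]  score +128 (running 144)
col 3: [0, 16, 64, 4] -> [0, 16, 64, 4]  score +0 (running 144)
Board after move:
  0   0   0   0
 32   2   0  16
 16  32 128  64
  4   2   4   4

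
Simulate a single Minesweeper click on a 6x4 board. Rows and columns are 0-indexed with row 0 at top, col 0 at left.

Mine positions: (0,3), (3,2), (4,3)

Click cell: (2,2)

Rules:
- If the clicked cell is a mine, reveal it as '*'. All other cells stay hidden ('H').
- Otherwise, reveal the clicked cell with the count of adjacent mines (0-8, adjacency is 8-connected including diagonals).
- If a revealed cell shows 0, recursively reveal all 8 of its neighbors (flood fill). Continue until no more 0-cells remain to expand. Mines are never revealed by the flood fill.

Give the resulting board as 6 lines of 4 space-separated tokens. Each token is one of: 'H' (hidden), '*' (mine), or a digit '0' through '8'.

H H H H
H H H H
H H 1 H
H H H H
H H H H
H H H H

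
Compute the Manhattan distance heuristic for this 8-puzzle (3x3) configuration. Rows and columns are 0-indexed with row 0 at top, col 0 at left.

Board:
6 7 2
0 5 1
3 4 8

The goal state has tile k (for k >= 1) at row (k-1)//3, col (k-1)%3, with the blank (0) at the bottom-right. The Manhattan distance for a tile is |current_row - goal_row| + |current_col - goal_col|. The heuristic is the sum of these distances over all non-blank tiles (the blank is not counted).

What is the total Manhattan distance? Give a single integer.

Answer: 17

Derivation:
Tile 6: at (0,0), goal (1,2), distance |0-1|+|0-2| = 3
Tile 7: at (0,1), goal (2,0), distance |0-2|+|1-0| = 3
Tile 2: at (0,2), goal (0,1), distance |0-0|+|2-1| = 1
Tile 5: at (1,1), goal (1,1), distance |1-1|+|1-1| = 0
Tile 1: at (1,2), goal (0,0), distance |1-0|+|2-0| = 3
Tile 3: at (2,0), goal (0,2), distance |2-0|+|0-2| = 4
Tile 4: at (2,1), goal (1,0), distance |2-1|+|1-0| = 2
Tile 8: at (2,2), goal (2,1), distance |2-2|+|2-1| = 1
Sum: 3 + 3 + 1 + 0 + 3 + 4 + 2 + 1 = 17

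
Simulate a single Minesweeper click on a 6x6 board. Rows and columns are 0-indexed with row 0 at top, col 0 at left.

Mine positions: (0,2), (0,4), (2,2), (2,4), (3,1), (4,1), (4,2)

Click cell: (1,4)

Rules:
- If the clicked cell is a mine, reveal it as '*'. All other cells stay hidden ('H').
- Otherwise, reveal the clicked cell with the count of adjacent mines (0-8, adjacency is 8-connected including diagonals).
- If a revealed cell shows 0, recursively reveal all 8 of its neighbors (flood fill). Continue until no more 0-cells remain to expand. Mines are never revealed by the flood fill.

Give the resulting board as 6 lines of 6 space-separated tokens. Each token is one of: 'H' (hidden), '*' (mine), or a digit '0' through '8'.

H H H H H H
H H H H 2 H
H H H H H H
H H H H H H
H H H H H H
H H H H H H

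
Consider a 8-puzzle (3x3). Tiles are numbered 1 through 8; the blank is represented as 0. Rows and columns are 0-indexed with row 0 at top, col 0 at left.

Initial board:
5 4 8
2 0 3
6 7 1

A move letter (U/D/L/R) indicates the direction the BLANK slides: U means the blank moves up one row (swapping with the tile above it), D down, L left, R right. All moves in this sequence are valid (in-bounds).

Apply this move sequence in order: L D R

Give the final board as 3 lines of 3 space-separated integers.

After move 1 (L):
5 4 8
0 2 3
6 7 1

After move 2 (D):
5 4 8
6 2 3
0 7 1

After move 3 (R):
5 4 8
6 2 3
7 0 1

Answer: 5 4 8
6 2 3
7 0 1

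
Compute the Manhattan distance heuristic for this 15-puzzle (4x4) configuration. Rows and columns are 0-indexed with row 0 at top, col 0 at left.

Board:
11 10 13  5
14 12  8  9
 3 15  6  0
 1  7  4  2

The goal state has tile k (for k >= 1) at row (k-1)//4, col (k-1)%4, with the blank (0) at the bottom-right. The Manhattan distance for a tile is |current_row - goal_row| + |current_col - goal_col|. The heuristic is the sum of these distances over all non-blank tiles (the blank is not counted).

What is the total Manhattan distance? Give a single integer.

Answer: 49

Derivation:
Tile 11: at (0,0), goal (2,2), distance |0-2|+|0-2| = 4
Tile 10: at (0,1), goal (2,1), distance |0-2|+|1-1| = 2
Tile 13: at (0,2), goal (3,0), distance |0-3|+|2-0| = 5
Tile 5: at (0,3), goal (1,0), distance |0-1|+|3-0| = 4
Tile 14: at (1,0), goal (3,1), distance |1-3|+|0-1| = 3
Tile 12: at (1,1), goal (2,3), distance |1-2|+|1-3| = 3
Tile 8: at (1,2), goal (1,3), distance |1-1|+|2-3| = 1
Tile 9: at (1,3), goal (2,0), distance |1-2|+|3-0| = 4
Tile 3: at (2,0), goal (0,2), distance |2-0|+|0-2| = 4
Tile 15: at (2,1), goal (3,2), distance |2-3|+|1-2| = 2
Tile 6: at (2,2), goal (1,1), distance |2-1|+|2-1| = 2
Tile 1: at (3,0), goal (0,0), distance |3-0|+|0-0| = 3
Tile 7: at (3,1), goal (1,2), distance |3-1|+|1-2| = 3
Tile 4: at (3,2), goal (0,3), distance |3-0|+|2-3| = 4
Tile 2: at (3,3), goal (0,1), distance |3-0|+|3-1| = 5
Sum: 4 + 2 + 5 + 4 + 3 + 3 + 1 + 4 + 4 + 2 + 2 + 3 + 3 + 4 + 5 = 49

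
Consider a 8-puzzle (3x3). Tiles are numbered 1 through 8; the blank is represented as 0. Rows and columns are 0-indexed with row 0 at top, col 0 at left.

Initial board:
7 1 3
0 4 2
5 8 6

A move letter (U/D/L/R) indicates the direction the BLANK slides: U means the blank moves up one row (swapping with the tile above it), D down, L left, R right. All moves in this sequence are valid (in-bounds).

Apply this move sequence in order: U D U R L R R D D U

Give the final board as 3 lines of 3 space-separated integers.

After move 1 (U):
0 1 3
7 4 2
5 8 6

After move 2 (D):
7 1 3
0 4 2
5 8 6

After move 3 (U):
0 1 3
7 4 2
5 8 6

After move 4 (R):
1 0 3
7 4 2
5 8 6

After move 5 (L):
0 1 3
7 4 2
5 8 6

After move 6 (R):
1 0 3
7 4 2
5 8 6

After move 7 (R):
1 3 0
7 4 2
5 8 6

After move 8 (D):
1 3 2
7 4 0
5 8 6

After move 9 (D):
1 3 2
7 4 6
5 8 0

After move 10 (U):
1 3 2
7 4 0
5 8 6

Answer: 1 3 2
7 4 0
5 8 6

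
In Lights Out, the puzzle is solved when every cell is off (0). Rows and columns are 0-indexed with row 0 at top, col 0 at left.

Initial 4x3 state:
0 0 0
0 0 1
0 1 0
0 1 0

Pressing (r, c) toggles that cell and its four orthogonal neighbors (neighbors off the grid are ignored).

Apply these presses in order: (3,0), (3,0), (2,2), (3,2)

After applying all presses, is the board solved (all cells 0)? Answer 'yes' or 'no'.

After press 1 at (3,0):
0 0 0
0 0 1
1 1 0
1 0 0

After press 2 at (3,0):
0 0 0
0 0 1
0 1 0
0 1 0

After press 3 at (2,2):
0 0 0
0 0 0
0 0 1
0 1 1

After press 4 at (3,2):
0 0 0
0 0 0
0 0 0
0 0 0

Lights still on: 0

Answer: yes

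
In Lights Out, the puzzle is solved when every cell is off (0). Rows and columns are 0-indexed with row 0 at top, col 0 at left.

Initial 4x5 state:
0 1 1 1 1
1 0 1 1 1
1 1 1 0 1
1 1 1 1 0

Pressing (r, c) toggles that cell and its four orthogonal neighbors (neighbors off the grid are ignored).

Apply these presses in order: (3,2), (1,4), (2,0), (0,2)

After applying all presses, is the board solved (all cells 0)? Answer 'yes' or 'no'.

Answer: yes

Derivation:
After press 1 at (3,2):
0 1 1 1 1
1 0 1 1 1
1 1 0 0 1
1 0 0 0 0

After press 2 at (1,4):
0 1 1 1 0
1 0 1 0 0
1 1 0 0 0
1 0 0 0 0

After press 3 at (2,0):
0 1 1 1 0
0 0 1 0 0
0 0 0 0 0
0 0 0 0 0

After press 4 at (0,2):
0 0 0 0 0
0 0 0 0 0
0 0 0 0 0
0 0 0 0 0

Lights still on: 0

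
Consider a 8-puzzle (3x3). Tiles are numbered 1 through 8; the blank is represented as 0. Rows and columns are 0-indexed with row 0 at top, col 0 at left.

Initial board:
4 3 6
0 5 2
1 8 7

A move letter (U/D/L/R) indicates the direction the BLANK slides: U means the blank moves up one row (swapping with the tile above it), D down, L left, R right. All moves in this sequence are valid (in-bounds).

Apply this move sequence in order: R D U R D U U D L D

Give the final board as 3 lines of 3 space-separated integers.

After move 1 (R):
4 3 6
5 0 2
1 8 7

After move 2 (D):
4 3 6
5 8 2
1 0 7

After move 3 (U):
4 3 6
5 0 2
1 8 7

After move 4 (R):
4 3 6
5 2 0
1 8 7

After move 5 (D):
4 3 6
5 2 7
1 8 0

After move 6 (U):
4 3 6
5 2 0
1 8 7

After move 7 (U):
4 3 0
5 2 6
1 8 7

After move 8 (D):
4 3 6
5 2 0
1 8 7

After move 9 (L):
4 3 6
5 0 2
1 8 7

After move 10 (D):
4 3 6
5 8 2
1 0 7

Answer: 4 3 6
5 8 2
1 0 7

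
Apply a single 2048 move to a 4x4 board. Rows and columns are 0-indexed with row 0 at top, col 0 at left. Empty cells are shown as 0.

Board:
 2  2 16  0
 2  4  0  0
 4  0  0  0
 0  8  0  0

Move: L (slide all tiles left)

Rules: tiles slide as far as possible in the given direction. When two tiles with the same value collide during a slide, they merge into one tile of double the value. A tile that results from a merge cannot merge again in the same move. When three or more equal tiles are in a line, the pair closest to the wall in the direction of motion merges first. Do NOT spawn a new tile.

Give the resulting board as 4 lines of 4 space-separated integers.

Answer:  4 16  0  0
 2  4  0  0
 4  0  0  0
 8  0  0  0

Derivation:
Slide left:
row 0: [2, 2, 16, 0] -> [4, 16, 0, 0]
row 1: [2, 4, 0, 0] -> [2, 4, 0, 0]
row 2: [4, 0, 0, 0] -> [4, 0, 0, 0]
row 3: [0, 8, 0, 0] -> [8, 0, 0, 0]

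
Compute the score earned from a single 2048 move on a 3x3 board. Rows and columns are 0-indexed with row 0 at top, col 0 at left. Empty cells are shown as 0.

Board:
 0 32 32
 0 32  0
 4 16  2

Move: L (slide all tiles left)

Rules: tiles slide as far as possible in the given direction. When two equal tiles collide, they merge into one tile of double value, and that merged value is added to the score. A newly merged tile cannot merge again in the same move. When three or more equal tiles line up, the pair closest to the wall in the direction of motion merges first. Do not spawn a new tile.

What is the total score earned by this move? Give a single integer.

Slide left:
row 0: [0, 32, 32] -> [64, 0, 0]  score +64 (running 64)
row 1: [0, 32, 0] -> [32, 0, 0]  score +0 (running 64)
row 2: [4, 16, 2] -> [4, 16, 2]  score +0 (running 64)
Board after move:
64  0  0
32  0  0
 4 16  2

Answer: 64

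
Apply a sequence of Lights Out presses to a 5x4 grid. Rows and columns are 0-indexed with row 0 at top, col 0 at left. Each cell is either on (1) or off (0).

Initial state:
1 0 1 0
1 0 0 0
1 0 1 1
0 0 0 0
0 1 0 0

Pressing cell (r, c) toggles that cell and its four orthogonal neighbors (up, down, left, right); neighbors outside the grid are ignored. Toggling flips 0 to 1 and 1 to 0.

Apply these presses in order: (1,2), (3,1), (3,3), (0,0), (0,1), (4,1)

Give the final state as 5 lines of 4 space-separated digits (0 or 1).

After press 1 at (1,2):
1 0 0 0
1 1 1 1
1 0 0 1
0 0 0 0
0 1 0 0

After press 2 at (3,1):
1 0 0 0
1 1 1 1
1 1 0 1
1 1 1 0
0 0 0 0

After press 3 at (3,3):
1 0 0 0
1 1 1 1
1 1 0 0
1 1 0 1
0 0 0 1

After press 4 at (0,0):
0 1 0 0
0 1 1 1
1 1 0 0
1 1 0 1
0 0 0 1

After press 5 at (0,1):
1 0 1 0
0 0 1 1
1 1 0 0
1 1 0 1
0 0 0 1

After press 6 at (4,1):
1 0 1 0
0 0 1 1
1 1 0 0
1 0 0 1
1 1 1 1

Answer: 1 0 1 0
0 0 1 1
1 1 0 0
1 0 0 1
1 1 1 1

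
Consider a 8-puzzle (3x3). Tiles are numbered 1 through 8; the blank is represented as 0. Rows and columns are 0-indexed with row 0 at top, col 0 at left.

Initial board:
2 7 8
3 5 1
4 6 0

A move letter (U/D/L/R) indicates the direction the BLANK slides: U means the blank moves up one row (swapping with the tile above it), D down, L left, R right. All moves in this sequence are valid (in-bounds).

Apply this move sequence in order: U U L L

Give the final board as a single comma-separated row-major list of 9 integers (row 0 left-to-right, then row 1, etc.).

After move 1 (U):
2 7 8
3 5 0
4 6 1

After move 2 (U):
2 7 0
3 5 8
4 6 1

After move 3 (L):
2 0 7
3 5 8
4 6 1

After move 4 (L):
0 2 7
3 5 8
4 6 1

Answer: 0, 2, 7, 3, 5, 8, 4, 6, 1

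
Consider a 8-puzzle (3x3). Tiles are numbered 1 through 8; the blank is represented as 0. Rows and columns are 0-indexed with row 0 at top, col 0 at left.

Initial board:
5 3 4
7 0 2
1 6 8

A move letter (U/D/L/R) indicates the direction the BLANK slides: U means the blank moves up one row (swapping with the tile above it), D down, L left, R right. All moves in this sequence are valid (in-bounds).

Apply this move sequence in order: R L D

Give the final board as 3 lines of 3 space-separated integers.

Answer: 5 3 4
7 6 2
1 0 8

Derivation:
After move 1 (R):
5 3 4
7 2 0
1 6 8

After move 2 (L):
5 3 4
7 0 2
1 6 8

After move 3 (D):
5 3 4
7 6 2
1 0 8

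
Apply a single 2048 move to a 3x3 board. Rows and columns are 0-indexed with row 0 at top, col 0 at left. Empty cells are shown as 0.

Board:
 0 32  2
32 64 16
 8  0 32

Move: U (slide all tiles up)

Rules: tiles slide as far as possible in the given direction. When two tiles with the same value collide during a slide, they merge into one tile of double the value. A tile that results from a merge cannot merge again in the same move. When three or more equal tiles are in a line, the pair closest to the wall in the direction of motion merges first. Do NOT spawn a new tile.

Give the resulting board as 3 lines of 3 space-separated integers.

Slide up:
col 0: [0, 32, 8] -> [32, 8, 0]
col 1: [32, 64, 0] -> [32, 64, 0]
col 2: [2, 16, 32] -> [2, 16, 32]

Answer: 32 32  2
 8 64 16
 0  0 32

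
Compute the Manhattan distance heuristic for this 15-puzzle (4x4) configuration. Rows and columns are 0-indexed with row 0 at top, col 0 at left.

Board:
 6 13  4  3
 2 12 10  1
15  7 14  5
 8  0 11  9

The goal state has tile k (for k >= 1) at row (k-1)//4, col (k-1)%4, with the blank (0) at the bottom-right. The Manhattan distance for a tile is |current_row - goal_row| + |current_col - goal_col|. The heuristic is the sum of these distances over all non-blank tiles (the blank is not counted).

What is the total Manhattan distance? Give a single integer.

Answer: 40

Derivation:
Tile 6: (0,0)->(1,1) = 2
Tile 13: (0,1)->(3,0) = 4
Tile 4: (0,2)->(0,3) = 1
Tile 3: (0,3)->(0,2) = 1
Tile 2: (1,0)->(0,1) = 2
Tile 12: (1,1)->(2,3) = 3
Tile 10: (1,2)->(2,1) = 2
Tile 1: (1,3)->(0,0) = 4
Tile 15: (2,0)->(3,2) = 3
Tile 7: (2,1)->(1,2) = 2
Tile 14: (2,2)->(3,1) = 2
Tile 5: (2,3)->(1,0) = 4
Tile 8: (3,0)->(1,3) = 5
Tile 11: (3,2)->(2,2) = 1
Tile 9: (3,3)->(2,0) = 4
Sum: 2 + 4 + 1 + 1 + 2 + 3 + 2 + 4 + 3 + 2 + 2 + 4 + 5 + 1 + 4 = 40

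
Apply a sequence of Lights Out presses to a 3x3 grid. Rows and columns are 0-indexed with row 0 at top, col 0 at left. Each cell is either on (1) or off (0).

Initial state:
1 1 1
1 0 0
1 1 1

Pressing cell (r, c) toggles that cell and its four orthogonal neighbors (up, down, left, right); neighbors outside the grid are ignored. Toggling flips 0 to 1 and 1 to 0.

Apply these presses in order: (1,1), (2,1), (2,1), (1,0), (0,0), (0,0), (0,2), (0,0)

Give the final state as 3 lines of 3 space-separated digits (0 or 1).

Answer: 1 0 0
0 0 0
0 0 1

Derivation:
After press 1 at (1,1):
1 0 1
0 1 1
1 0 1

After press 2 at (2,1):
1 0 1
0 0 1
0 1 0

After press 3 at (2,1):
1 0 1
0 1 1
1 0 1

After press 4 at (1,0):
0 0 1
1 0 1
0 0 1

After press 5 at (0,0):
1 1 1
0 0 1
0 0 1

After press 6 at (0,0):
0 0 1
1 0 1
0 0 1

After press 7 at (0,2):
0 1 0
1 0 0
0 0 1

After press 8 at (0,0):
1 0 0
0 0 0
0 0 1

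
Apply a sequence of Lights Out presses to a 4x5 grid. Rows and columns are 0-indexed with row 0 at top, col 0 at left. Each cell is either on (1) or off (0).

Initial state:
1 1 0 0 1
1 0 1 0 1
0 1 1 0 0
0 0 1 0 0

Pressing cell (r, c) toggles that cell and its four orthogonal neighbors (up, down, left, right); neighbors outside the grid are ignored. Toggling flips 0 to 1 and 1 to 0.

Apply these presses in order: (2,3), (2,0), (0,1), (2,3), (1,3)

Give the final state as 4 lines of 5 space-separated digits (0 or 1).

After press 1 at (2,3):
1 1 0 0 1
1 0 1 1 1
0 1 0 1 1
0 0 1 1 0

After press 2 at (2,0):
1 1 0 0 1
0 0 1 1 1
1 0 0 1 1
1 0 1 1 0

After press 3 at (0,1):
0 0 1 0 1
0 1 1 1 1
1 0 0 1 1
1 0 1 1 0

After press 4 at (2,3):
0 0 1 0 1
0 1 1 0 1
1 0 1 0 0
1 0 1 0 0

After press 5 at (1,3):
0 0 1 1 1
0 1 0 1 0
1 0 1 1 0
1 0 1 0 0

Answer: 0 0 1 1 1
0 1 0 1 0
1 0 1 1 0
1 0 1 0 0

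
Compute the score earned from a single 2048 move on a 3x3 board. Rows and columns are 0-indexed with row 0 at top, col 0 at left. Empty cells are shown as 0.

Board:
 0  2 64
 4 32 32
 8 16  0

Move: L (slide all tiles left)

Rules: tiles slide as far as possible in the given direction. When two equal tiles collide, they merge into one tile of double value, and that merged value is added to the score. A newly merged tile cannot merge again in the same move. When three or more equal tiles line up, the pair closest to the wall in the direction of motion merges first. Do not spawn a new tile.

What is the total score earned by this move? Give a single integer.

Answer: 64

Derivation:
Slide left:
row 0: [0, 2, 64] -> [2, 64, 0]  score +0 (running 0)
row 1: [4, 32, 32] -> [4, 64, 0]  score +64 (running 64)
row 2: [8, 16, 0] -> [8, 16, 0]  score +0 (running 64)
Board after move:
 2 64  0
 4 64  0
 8 16  0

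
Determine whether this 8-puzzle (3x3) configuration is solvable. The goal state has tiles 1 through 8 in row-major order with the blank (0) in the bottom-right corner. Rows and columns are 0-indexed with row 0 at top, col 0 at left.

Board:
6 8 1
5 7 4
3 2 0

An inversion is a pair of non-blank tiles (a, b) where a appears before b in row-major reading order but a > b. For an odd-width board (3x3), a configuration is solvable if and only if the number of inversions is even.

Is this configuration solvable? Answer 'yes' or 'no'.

Answer: yes

Derivation:
Inversions (pairs i<j in row-major order where tile[i] > tile[j] > 0): 20
20 is even, so the puzzle is solvable.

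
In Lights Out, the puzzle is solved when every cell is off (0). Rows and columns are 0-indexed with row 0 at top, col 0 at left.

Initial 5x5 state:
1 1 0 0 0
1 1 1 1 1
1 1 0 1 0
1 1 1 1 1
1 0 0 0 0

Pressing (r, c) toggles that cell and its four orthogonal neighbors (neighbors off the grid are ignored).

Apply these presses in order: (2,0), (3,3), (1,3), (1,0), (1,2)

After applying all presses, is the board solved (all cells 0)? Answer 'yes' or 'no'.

Answer: no

Derivation:
After press 1 at (2,0):
1 1 0 0 0
0 1 1 1 1
0 0 0 1 0
0 1 1 1 1
1 0 0 0 0

After press 2 at (3,3):
1 1 0 0 0
0 1 1 1 1
0 0 0 0 0
0 1 0 0 0
1 0 0 1 0

After press 3 at (1,3):
1 1 0 1 0
0 1 0 0 0
0 0 0 1 0
0 1 0 0 0
1 0 0 1 0

After press 4 at (1,0):
0 1 0 1 0
1 0 0 0 0
1 0 0 1 0
0 1 0 0 0
1 0 0 1 0

After press 5 at (1,2):
0 1 1 1 0
1 1 1 1 0
1 0 1 1 0
0 1 0 0 0
1 0 0 1 0

Lights still on: 13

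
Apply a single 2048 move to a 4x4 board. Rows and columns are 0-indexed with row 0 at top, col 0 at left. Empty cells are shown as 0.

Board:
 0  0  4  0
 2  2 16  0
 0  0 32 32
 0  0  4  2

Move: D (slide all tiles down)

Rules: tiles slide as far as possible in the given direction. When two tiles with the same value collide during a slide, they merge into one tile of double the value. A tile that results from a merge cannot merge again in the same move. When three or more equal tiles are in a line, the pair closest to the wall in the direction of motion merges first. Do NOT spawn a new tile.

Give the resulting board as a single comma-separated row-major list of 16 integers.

Slide down:
col 0: [0, 2, 0, 0] -> [0, 0, 0, 2]
col 1: [0, 2, 0, 0] -> [0, 0, 0, 2]
col 2: [4, 16, 32, 4] -> [4, 16, 32, 4]
col 3: [0, 0, 32, 2] -> [0, 0, 32, 2]

Answer: 0, 0, 4, 0, 0, 0, 16, 0, 0, 0, 32, 32, 2, 2, 4, 2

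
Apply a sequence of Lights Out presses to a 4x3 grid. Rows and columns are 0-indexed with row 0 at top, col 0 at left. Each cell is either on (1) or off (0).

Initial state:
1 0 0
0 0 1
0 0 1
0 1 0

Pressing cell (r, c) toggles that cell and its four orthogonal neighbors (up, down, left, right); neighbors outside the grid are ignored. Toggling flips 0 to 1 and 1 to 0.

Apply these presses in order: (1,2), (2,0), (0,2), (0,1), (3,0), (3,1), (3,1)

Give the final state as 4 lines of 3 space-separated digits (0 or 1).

Answer: 0 0 1
1 0 1
0 1 0
0 0 0

Derivation:
After press 1 at (1,2):
1 0 1
0 1 0
0 0 0
0 1 0

After press 2 at (2,0):
1 0 1
1 1 0
1 1 0
1 1 0

After press 3 at (0,2):
1 1 0
1 1 1
1 1 0
1 1 0

After press 4 at (0,1):
0 0 1
1 0 1
1 1 0
1 1 0

After press 5 at (3,0):
0 0 1
1 0 1
0 1 0
0 0 0

After press 6 at (3,1):
0 0 1
1 0 1
0 0 0
1 1 1

After press 7 at (3,1):
0 0 1
1 0 1
0 1 0
0 0 0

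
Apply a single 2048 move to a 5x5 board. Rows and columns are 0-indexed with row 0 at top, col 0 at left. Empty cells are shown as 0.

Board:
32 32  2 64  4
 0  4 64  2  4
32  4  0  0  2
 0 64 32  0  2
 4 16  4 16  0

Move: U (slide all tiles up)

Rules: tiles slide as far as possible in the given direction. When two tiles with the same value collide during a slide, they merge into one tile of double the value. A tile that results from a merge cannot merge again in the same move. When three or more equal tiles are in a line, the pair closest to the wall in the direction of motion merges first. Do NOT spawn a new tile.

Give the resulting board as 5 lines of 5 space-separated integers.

Slide up:
col 0: [32, 0, 32, 0, 4] -> [64, 4, 0, 0, 0]
col 1: [32, 4, 4, 64, 16] -> [32, 8, 64, 16, 0]
col 2: [2, 64, 0, 32, 4] -> [2, 64, 32, 4, 0]
col 3: [64, 2, 0, 0, 16] -> [64, 2, 16, 0, 0]
col 4: [4, 4, 2, 2, 0] -> [8, 4, 0, 0, 0]

Answer: 64 32  2 64  8
 4  8 64  2  4
 0 64 32 16  0
 0 16  4  0  0
 0  0  0  0  0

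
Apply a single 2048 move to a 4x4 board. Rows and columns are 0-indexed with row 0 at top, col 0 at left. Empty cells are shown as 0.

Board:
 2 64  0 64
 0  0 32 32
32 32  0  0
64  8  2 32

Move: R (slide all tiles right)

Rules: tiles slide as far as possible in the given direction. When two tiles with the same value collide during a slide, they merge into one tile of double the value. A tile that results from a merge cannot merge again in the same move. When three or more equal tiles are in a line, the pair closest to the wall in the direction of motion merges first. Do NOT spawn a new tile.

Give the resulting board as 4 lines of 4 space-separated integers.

Slide right:
row 0: [2, 64, 0, 64] -> [0, 0, 2, 128]
row 1: [0, 0, 32, 32] -> [0, 0, 0, 64]
row 2: [32, 32, 0, 0] -> [0, 0, 0, 64]
row 3: [64, 8, 2, 32] -> [64, 8, 2, 32]

Answer:   0   0   2 128
  0   0   0  64
  0   0   0  64
 64   8   2  32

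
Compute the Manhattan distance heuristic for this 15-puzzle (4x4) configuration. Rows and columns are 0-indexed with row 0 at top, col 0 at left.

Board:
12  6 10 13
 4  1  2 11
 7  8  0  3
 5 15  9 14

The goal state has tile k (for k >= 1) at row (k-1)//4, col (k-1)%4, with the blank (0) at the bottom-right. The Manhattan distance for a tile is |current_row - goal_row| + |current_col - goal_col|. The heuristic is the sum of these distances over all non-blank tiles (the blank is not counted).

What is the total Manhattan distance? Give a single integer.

Answer: 42

Derivation:
Tile 12: at (0,0), goal (2,3), distance |0-2|+|0-3| = 5
Tile 6: at (0,1), goal (1,1), distance |0-1|+|1-1| = 1
Tile 10: at (0,2), goal (2,1), distance |0-2|+|2-1| = 3
Tile 13: at (0,3), goal (3,0), distance |0-3|+|3-0| = 6
Tile 4: at (1,0), goal (0,3), distance |1-0|+|0-3| = 4
Tile 1: at (1,1), goal (0,0), distance |1-0|+|1-0| = 2
Tile 2: at (1,2), goal (0,1), distance |1-0|+|2-1| = 2
Tile 11: at (1,3), goal (2,2), distance |1-2|+|3-2| = 2
Tile 7: at (2,0), goal (1,2), distance |2-1|+|0-2| = 3
Tile 8: at (2,1), goal (1,3), distance |2-1|+|1-3| = 3
Tile 3: at (2,3), goal (0,2), distance |2-0|+|3-2| = 3
Tile 5: at (3,0), goal (1,0), distance |3-1|+|0-0| = 2
Tile 15: at (3,1), goal (3,2), distance |3-3|+|1-2| = 1
Tile 9: at (3,2), goal (2,0), distance |3-2|+|2-0| = 3
Tile 14: at (3,3), goal (3,1), distance |3-3|+|3-1| = 2
Sum: 5 + 1 + 3 + 6 + 4 + 2 + 2 + 2 + 3 + 3 + 3 + 2 + 1 + 3 + 2 = 42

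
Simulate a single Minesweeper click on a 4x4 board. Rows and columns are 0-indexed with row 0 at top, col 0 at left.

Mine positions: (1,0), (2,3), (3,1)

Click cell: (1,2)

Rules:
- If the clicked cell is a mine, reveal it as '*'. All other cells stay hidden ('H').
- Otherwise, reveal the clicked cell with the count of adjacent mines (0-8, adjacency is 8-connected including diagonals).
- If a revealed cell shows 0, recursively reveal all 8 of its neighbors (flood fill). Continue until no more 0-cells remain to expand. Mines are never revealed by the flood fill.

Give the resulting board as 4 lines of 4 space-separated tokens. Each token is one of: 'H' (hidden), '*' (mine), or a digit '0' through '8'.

H H H H
H H 1 H
H H H H
H H H H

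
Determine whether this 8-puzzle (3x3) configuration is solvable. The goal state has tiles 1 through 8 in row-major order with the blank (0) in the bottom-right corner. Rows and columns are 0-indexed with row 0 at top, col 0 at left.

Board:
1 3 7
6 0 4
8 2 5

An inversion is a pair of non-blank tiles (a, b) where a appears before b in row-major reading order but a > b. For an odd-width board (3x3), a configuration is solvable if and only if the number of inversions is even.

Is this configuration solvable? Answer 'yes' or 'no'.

Inversions (pairs i<j in row-major order where tile[i] > tile[j] > 0): 11
11 is odd, so the puzzle is not solvable.

Answer: no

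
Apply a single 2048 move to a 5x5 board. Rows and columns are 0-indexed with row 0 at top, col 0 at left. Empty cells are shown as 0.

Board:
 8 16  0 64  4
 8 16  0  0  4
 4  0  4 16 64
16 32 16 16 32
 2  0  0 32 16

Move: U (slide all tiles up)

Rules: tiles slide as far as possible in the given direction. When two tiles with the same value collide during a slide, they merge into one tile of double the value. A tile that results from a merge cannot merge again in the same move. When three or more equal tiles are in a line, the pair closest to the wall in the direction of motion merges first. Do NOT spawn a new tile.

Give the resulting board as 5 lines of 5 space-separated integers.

Slide up:
col 0: [8, 8, 4, 16, 2] -> [16, 4, 16, 2, 0]
col 1: [16, 16, 0, 32, 0] -> [32, 32, 0, 0, 0]
col 2: [0, 0, 4, 16, 0] -> [4, 16, 0, 0, 0]
col 3: [64, 0, 16, 16, 32] -> [64, 32, 32, 0, 0]
col 4: [4, 4, 64, 32, 16] -> [8, 64, 32, 16, 0]

Answer: 16 32  4 64  8
 4 32 16 32 64
16  0  0 32 32
 2  0  0  0 16
 0  0  0  0  0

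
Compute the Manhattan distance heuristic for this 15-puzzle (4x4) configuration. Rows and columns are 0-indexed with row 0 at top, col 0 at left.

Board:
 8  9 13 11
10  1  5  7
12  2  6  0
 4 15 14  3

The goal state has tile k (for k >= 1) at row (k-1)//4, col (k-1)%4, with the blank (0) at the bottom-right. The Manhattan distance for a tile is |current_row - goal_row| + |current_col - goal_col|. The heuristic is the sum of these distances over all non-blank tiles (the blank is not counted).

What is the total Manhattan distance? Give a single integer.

Answer: 41

Derivation:
Tile 8: (0,0)->(1,3) = 4
Tile 9: (0,1)->(2,0) = 3
Tile 13: (0,2)->(3,0) = 5
Tile 11: (0,3)->(2,2) = 3
Tile 10: (1,0)->(2,1) = 2
Tile 1: (1,1)->(0,0) = 2
Tile 5: (1,2)->(1,0) = 2
Tile 7: (1,3)->(1,2) = 1
Tile 12: (2,0)->(2,3) = 3
Tile 2: (2,1)->(0,1) = 2
Tile 6: (2,2)->(1,1) = 2
Tile 4: (3,0)->(0,3) = 6
Tile 15: (3,1)->(3,2) = 1
Tile 14: (3,2)->(3,1) = 1
Tile 3: (3,3)->(0,2) = 4
Sum: 4 + 3 + 5 + 3 + 2 + 2 + 2 + 1 + 3 + 2 + 2 + 6 + 1 + 1 + 4 = 41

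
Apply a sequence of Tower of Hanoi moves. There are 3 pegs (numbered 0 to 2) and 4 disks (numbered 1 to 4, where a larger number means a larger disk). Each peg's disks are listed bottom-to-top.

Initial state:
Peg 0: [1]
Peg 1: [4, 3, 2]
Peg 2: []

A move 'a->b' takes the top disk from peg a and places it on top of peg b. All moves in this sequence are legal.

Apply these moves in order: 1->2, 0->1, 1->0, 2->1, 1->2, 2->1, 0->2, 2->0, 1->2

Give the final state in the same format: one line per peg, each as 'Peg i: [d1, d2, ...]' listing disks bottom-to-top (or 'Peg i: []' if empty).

Answer: Peg 0: [1]
Peg 1: [4, 3]
Peg 2: [2]

Derivation:
After move 1 (1->2):
Peg 0: [1]
Peg 1: [4, 3]
Peg 2: [2]

After move 2 (0->1):
Peg 0: []
Peg 1: [4, 3, 1]
Peg 2: [2]

After move 3 (1->0):
Peg 0: [1]
Peg 1: [4, 3]
Peg 2: [2]

After move 4 (2->1):
Peg 0: [1]
Peg 1: [4, 3, 2]
Peg 2: []

After move 5 (1->2):
Peg 0: [1]
Peg 1: [4, 3]
Peg 2: [2]

After move 6 (2->1):
Peg 0: [1]
Peg 1: [4, 3, 2]
Peg 2: []

After move 7 (0->2):
Peg 0: []
Peg 1: [4, 3, 2]
Peg 2: [1]

After move 8 (2->0):
Peg 0: [1]
Peg 1: [4, 3, 2]
Peg 2: []

After move 9 (1->2):
Peg 0: [1]
Peg 1: [4, 3]
Peg 2: [2]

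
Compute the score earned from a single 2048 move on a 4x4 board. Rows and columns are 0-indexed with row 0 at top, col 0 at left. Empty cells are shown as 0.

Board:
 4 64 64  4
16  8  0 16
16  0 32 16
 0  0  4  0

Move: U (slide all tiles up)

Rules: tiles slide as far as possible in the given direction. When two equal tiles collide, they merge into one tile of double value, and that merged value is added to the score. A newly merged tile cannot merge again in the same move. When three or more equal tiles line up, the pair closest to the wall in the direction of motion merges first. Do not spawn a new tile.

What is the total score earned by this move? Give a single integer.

Answer: 64

Derivation:
Slide up:
col 0: [4, 16, 16, 0] -> [4, 32, 0, 0]  score +32 (running 32)
col 1: [64, 8, 0, 0] -> [64, 8, 0, 0]  score +0 (running 32)
col 2: [64, 0, 32, 4] -> [64, 32, 4, 0]  score +0 (running 32)
col 3: [4, 16, 16, 0] -> [4, 32, 0, 0]  score +32 (running 64)
Board after move:
 4 64 64  4
32  8 32 32
 0  0  4  0
 0  0  0  0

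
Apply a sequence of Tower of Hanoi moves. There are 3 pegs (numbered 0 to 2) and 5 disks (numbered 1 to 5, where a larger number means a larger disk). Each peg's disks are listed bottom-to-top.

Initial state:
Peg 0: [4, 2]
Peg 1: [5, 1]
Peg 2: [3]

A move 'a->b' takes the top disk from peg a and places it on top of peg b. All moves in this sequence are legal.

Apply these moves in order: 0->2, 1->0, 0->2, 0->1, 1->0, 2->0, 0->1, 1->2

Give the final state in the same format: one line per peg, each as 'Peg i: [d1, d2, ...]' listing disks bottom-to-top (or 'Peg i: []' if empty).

Answer: Peg 0: [4]
Peg 1: [5]
Peg 2: [3, 2, 1]

Derivation:
After move 1 (0->2):
Peg 0: [4]
Peg 1: [5, 1]
Peg 2: [3, 2]

After move 2 (1->0):
Peg 0: [4, 1]
Peg 1: [5]
Peg 2: [3, 2]

After move 3 (0->2):
Peg 0: [4]
Peg 1: [5]
Peg 2: [3, 2, 1]

After move 4 (0->1):
Peg 0: []
Peg 1: [5, 4]
Peg 2: [3, 2, 1]

After move 5 (1->0):
Peg 0: [4]
Peg 1: [5]
Peg 2: [3, 2, 1]

After move 6 (2->0):
Peg 0: [4, 1]
Peg 1: [5]
Peg 2: [3, 2]

After move 7 (0->1):
Peg 0: [4]
Peg 1: [5, 1]
Peg 2: [3, 2]

After move 8 (1->2):
Peg 0: [4]
Peg 1: [5]
Peg 2: [3, 2, 1]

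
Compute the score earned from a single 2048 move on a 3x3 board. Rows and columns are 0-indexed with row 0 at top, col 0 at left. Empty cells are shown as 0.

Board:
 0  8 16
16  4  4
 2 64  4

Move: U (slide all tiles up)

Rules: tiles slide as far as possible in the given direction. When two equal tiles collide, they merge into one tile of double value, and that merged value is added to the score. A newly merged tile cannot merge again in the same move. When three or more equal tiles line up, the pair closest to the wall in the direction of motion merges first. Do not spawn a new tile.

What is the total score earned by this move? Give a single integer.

Answer: 8

Derivation:
Slide up:
col 0: [0, 16, 2] -> [16, 2, 0]  score +0 (running 0)
col 1: [8, 4, 64] -> [8, 4, 64]  score +0 (running 0)
col 2: [16, 4, 4] -> [16, 8, 0]  score +8 (running 8)
Board after move:
16  8 16
 2  4  8
 0 64  0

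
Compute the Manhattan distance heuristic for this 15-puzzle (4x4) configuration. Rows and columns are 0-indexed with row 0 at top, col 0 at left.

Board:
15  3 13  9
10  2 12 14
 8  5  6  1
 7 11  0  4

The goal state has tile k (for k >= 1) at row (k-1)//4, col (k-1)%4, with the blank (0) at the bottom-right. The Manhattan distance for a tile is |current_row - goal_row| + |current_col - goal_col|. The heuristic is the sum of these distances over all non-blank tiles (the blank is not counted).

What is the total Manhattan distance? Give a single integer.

Answer: 47

Derivation:
Tile 15: at (0,0), goal (3,2), distance |0-3|+|0-2| = 5
Tile 3: at (0,1), goal (0,2), distance |0-0|+|1-2| = 1
Tile 13: at (0,2), goal (3,0), distance |0-3|+|2-0| = 5
Tile 9: at (0,3), goal (2,0), distance |0-2|+|3-0| = 5
Tile 10: at (1,0), goal (2,1), distance |1-2|+|0-1| = 2
Tile 2: at (1,1), goal (0,1), distance |1-0|+|1-1| = 1
Tile 12: at (1,2), goal (2,3), distance |1-2|+|2-3| = 2
Tile 14: at (1,3), goal (3,1), distance |1-3|+|3-1| = 4
Tile 8: at (2,0), goal (1,3), distance |2-1|+|0-3| = 4
Tile 5: at (2,1), goal (1,0), distance |2-1|+|1-0| = 2
Tile 6: at (2,2), goal (1,1), distance |2-1|+|2-1| = 2
Tile 1: at (2,3), goal (0,0), distance |2-0|+|3-0| = 5
Tile 7: at (3,0), goal (1,2), distance |3-1|+|0-2| = 4
Tile 11: at (3,1), goal (2,2), distance |3-2|+|1-2| = 2
Tile 4: at (3,3), goal (0,3), distance |3-0|+|3-3| = 3
Sum: 5 + 1 + 5 + 5 + 2 + 1 + 2 + 4 + 4 + 2 + 2 + 5 + 4 + 2 + 3 = 47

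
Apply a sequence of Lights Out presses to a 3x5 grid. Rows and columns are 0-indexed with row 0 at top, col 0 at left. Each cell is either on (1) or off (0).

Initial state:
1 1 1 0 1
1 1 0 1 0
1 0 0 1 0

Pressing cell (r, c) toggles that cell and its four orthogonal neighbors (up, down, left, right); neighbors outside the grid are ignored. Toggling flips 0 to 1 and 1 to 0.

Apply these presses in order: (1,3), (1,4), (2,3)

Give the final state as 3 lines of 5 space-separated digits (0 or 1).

After press 1 at (1,3):
1 1 1 1 1
1 1 1 0 1
1 0 0 0 0

After press 2 at (1,4):
1 1 1 1 0
1 1 1 1 0
1 0 0 0 1

After press 3 at (2,3):
1 1 1 1 0
1 1 1 0 0
1 0 1 1 0

Answer: 1 1 1 1 0
1 1 1 0 0
1 0 1 1 0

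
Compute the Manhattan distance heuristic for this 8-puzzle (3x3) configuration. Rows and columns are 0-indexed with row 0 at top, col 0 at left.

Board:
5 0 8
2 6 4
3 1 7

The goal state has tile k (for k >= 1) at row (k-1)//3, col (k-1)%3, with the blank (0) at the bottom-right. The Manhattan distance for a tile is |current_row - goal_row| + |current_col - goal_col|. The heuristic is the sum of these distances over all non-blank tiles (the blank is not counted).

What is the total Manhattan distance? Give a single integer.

Answer: 19

Derivation:
Tile 5: (0,0)->(1,1) = 2
Tile 8: (0,2)->(2,1) = 3
Tile 2: (1,0)->(0,1) = 2
Tile 6: (1,1)->(1,2) = 1
Tile 4: (1,2)->(1,0) = 2
Tile 3: (2,0)->(0,2) = 4
Tile 1: (2,1)->(0,0) = 3
Tile 7: (2,2)->(2,0) = 2
Sum: 2 + 3 + 2 + 1 + 2 + 4 + 3 + 2 = 19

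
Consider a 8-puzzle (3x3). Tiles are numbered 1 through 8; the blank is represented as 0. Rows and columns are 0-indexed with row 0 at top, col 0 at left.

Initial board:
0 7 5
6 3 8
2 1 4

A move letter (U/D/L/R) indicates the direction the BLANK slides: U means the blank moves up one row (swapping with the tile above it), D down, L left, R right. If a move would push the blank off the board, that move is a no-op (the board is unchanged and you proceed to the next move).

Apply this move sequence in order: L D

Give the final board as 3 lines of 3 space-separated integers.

Answer: 6 7 5
0 3 8
2 1 4

Derivation:
After move 1 (L):
0 7 5
6 3 8
2 1 4

After move 2 (D):
6 7 5
0 3 8
2 1 4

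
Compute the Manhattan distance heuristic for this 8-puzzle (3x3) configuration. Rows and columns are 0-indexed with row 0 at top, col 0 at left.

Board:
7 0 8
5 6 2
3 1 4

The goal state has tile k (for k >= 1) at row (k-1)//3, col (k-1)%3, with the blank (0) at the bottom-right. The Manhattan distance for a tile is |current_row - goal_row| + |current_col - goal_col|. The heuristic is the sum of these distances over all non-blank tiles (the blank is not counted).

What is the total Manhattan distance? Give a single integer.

Answer: 19

Derivation:
Tile 7: at (0,0), goal (2,0), distance |0-2|+|0-0| = 2
Tile 8: at (0,2), goal (2,1), distance |0-2|+|2-1| = 3
Tile 5: at (1,0), goal (1,1), distance |1-1|+|0-1| = 1
Tile 6: at (1,1), goal (1,2), distance |1-1|+|1-2| = 1
Tile 2: at (1,2), goal (0,1), distance |1-0|+|2-1| = 2
Tile 3: at (2,0), goal (0,2), distance |2-0|+|0-2| = 4
Tile 1: at (2,1), goal (0,0), distance |2-0|+|1-0| = 3
Tile 4: at (2,2), goal (1,0), distance |2-1|+|2-0| = 3
Sum: 2 + 3 + 1 + 1 + 2 + 4 + 3 + 3 = 19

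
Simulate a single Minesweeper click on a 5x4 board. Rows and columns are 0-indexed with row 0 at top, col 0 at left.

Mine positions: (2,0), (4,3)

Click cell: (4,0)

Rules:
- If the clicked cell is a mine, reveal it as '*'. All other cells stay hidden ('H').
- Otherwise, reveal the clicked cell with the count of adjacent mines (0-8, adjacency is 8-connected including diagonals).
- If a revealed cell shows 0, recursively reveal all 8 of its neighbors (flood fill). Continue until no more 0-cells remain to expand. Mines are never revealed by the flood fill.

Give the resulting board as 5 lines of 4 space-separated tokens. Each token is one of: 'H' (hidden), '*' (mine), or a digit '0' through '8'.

H H H H
H H H H
H H H H
1 1 1 H
0 0 1 H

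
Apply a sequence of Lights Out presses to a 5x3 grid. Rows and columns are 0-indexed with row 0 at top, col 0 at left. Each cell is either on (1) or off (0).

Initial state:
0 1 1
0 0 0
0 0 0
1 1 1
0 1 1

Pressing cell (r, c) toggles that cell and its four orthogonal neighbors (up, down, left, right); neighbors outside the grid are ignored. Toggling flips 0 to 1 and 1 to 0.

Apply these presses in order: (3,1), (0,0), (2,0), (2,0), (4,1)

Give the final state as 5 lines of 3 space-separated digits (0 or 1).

After press 1 at (3,1):
0 1 1
0 0 0
0 1 0
0 0 0
0 0 1

After press 2 at (0,0):
1 0 1
1 0 0
0 1 0
0 0 0
0 0 1

After press 3 at (2,0):
1 0 1
0 0 0
1 0 0
1 0 0
0 0 1

After press 4 at (2,0):
1 0 1
1 0 0
0 1 0
0 0 0
0 0 1

After press 5 at (4,1):
1 0 1
1 0 0
0 1 0
0 1 0
1 1 0

Answer: 1 0 1
1 0 0
0 1 0
0 1 0
1 1 0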